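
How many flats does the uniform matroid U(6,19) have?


Flats of U(6,19): every subset of size < 6 is a flat, plus E itself.
Count = C(19,0) + C(19,1) + C(19,2) + C(19,3) + C(19,4) + C(19,5) + 1
     = 1 + 19 + 171 + 969 + 3876 + 11628 + 1
     = 16665.

16665


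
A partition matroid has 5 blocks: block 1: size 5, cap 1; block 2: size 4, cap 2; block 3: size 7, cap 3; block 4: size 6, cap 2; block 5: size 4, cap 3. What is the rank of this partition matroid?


Rank of a partition matroid = sum of min(|Si|, ci) for each block.
= min(5,1) + min(4,2) + min(7,3) + min(6,2) + min(4,3)
= 1 + 2 + 3 + 2 + 3
= 11.

11


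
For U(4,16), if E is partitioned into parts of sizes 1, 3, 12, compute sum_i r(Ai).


r(Ai) = min(|Ai|, 4) for each part.
Sum = min(1,4) + min(3,4) + min(12,4)
    = 1 + 3 + 4
    = 8.

8


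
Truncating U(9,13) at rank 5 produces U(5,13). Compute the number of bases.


Truncating U(9,13) to rank 5 gives U(5,13).
Bases of U(5,13) are all 5-element subsets of 13 elements.
Number of bases = C(13,5) = 13! / (5! * 8!) = 1287.

1287


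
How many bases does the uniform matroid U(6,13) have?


Bases of U(6,13) are all 6-element subsets of the 13-element ground set.
Number of bases = C(13,6).
(13 choose 6) = 1716.

1716


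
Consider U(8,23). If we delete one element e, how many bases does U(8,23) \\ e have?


Deleting e from U(8,23) gives U(8,22) since n > r.
Bases of U(8,22) = (22 choose 8) = 319770.

319770


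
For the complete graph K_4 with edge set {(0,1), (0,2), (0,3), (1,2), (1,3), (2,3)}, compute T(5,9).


T(K_4; x,y) = x^3 + 3x^2 + 4xy + 2x + y^3 + 3y^2 + 2y.
Substituting x=5, y=9:
= 125 + 75 + 180 + 10 + 729 + 243 + 18
= 1380.

1380


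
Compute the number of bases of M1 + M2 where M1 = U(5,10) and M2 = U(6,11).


Bases of a direct sum M1 + M2: |B| = |B(M1)| * |B(M2)|.
|B(U(5,10))| = C(10,5) = 252.
|B(U(6,11))| = C(11,6) = 462.
Total bases = 252 * 462 = 116424.

116424


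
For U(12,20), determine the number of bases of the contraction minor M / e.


Contracting e from U(12,20) gives U(11,19).
Bases of U(11,19) = (19 choose 11) = 75582.

75582


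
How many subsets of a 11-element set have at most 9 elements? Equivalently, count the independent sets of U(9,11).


Independent sets of U(9,11) are all subsets of size <= 9.
Count = C(11,0) + C(11,1) + C(11,2) + C(11,3) + C(11,4) + C(11,5) + C(11,6) + C(11,7) + C(11,8) + C(11,9)
     = 1 + 11 + 55 + 165 + 330 + 462 + 462 + 330 + 165 + 55
     = 2036.

2036


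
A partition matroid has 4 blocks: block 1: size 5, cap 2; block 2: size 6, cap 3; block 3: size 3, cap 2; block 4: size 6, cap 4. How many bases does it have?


A basis picks exactly ci elements from block i.
Number of bases = product of C(|Si|, ci).
= C(5,2) * C(6,3) * C(3,2) * C(6,4)
= 10 * 20 * 3 * 15
= 9000.

9000


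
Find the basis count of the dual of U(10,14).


The dual of U(r,n) is U(n-r, n) = U(4,14).
Bases of U(4,14) are all (4)-element subsets.
|B(M*)| = C(14,4) = 14! / (4! * 10!) = 1001.

1001


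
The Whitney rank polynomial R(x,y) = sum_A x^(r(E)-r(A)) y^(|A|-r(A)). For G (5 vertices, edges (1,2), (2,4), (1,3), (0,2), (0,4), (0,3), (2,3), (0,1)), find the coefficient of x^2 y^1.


R(x,y) = sum over A in 2^E of x^(r(E)-r(A)) * y^(|A|-r(A)).
G has 5 vertices, 8 edges. r(E) = 4.
Enumerate all 2^8 = 256 subsets.
Count subsets with r(E)-r(A)=2 and |A|-r(A)=1: 5.

5


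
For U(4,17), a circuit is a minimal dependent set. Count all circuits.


In U(4,17), circuits are the (5)-element subsets.
Any set of 5 elements is dependent, and removing any one element gives
an independent set of size 4, so it is a minimal dependent set.
Number of circuits = C(17,5) = 6188.

6188


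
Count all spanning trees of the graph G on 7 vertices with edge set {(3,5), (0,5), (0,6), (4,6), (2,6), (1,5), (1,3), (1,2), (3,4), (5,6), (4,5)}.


By Kirchhoff's matrix tree theorem, the number of spanning trees equals
the determinant of any cofactor of the Laplacian matrix L.
G has 7 vertices and 11 edges.
Computing the (6 x 6) cofactor determinant gives 166.

166


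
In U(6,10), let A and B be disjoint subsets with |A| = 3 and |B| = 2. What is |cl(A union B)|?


|A union B| = 3 + 2 = 5 (disjoint).
In U(6,10), cl(S) = S if |S| < 6, else cl(S) = E.
Since 5 < 6, cl(A union B) = A union B.
|cl(A union B)| = 5.

5


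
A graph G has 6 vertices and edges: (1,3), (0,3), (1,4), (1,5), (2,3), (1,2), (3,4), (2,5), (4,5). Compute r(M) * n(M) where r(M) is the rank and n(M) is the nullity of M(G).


r(M) = |V| - c = 6 - 1 = 5.
nullity = |E| - r(M) = 9 - 5 = 4.
Product = 5 * 4 = 20.

20


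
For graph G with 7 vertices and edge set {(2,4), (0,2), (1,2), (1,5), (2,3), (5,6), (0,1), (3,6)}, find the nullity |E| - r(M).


Cycle rank (nullity) = |E| - r(M) = |E| - (|V| - c).
|E| = 8, |V| = 7, c = 1.
Nullity = 8 - (7 - 1) = 8 - 6 = 2.

2


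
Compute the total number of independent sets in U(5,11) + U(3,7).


For a direct sum, |I(M1+M2)| = |I(M1)| * |I(M2)|.
|I(U(5,11))| = sum C(11,k) for k=0..5 = 1024.
|I(U(3,7))| = sum C(7,k) for k=0..3 = 64.
Total = 1024 * 64 = 65536.

65536


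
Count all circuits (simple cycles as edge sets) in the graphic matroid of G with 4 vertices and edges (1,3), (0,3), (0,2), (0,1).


A circuit in a graphic matroid = edge set of a simple cycle.
G has 4 vertices and 4 edges.
Enumerating all minimal edge subsets forming cycles...
Total circuits found: 1.

1


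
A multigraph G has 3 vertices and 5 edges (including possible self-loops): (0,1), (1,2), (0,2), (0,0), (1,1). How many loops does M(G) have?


In a graphic matroid, a loop is a self-loop edge (u,u) with rank 0.
Examining all 5 edges for self-loops...
Self-loops found: (0,0), (1,1)
Number of loops = 2.

2


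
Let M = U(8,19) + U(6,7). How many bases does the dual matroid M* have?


(M1+M2)* = M1* + M2*.
M1* = U(11,19), bases: C(19,11) = 75582.
M2* = U(1,7), bases: C(7,1) = 7.
|B(M*)| = 75582 * 7 = 529074.

529074


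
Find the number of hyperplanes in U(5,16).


Hyperplanes of U(5,16) are flats of rank 4.
In a uniform matroid, these are exactly the (4)-element subsets.
Count = (16 choose 4) = 1820.

1820


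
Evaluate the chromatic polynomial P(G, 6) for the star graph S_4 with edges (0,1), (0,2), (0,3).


P(tree, k) = k * (k-1)^(3) for any tree on 4 vertices.
P(6) = 6 * 5^3 = 6 * 125 = 750.

750


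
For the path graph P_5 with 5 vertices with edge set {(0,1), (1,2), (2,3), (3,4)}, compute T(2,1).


A path on 5 vertices is a tree with 4 edges.
T(x,y) = x^(4) for any tree.
T(2,1) = 2^4 = 16.

16


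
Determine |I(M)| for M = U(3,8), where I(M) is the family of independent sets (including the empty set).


Independent sets of U(3,8) are all subsets of size <= 3.
Count = (8 choose 0) + (8 choose 1) + (8 choose 2) + (8 choose 3)
     = 1 + 8 + 28 + 56
     = 93.

93


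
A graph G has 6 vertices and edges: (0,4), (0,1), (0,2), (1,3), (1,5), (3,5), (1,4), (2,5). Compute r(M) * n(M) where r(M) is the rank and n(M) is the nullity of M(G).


r(M) = |V| - c = 6 - 1 = 5.
nullity = |E| - r(M) = 8 - 5 = 3.
Product = 5 * 3 = 15.

15


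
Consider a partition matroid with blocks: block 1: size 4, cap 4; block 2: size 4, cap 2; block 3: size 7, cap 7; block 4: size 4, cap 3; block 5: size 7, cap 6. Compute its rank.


Rank of a partition matroid = sum of min(|Si|, ci) for each block.
= min(4,4) + min(4,2) + min(7,7) + min(4,3) + min(7,6)
= 4 + 2 + 7 + 3 + 6
= 22.

22


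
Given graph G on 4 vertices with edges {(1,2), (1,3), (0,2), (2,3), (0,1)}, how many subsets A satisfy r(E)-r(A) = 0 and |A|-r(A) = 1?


R(x,y) = sum over A in 2^E of x^(r(E)-r(A)) * y^(|A|-r(A)).
G has 4 vertices, 5 edges. r(E) = 3.
Enumerate all 2^5 = 32 subsets.
Count subsets with r(E)-r(A)=0 and |A|-r(A)=1: 5.

5


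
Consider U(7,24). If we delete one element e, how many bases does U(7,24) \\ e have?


Deleting e from U(7,24) gives U(7,23) since n > r.
Bases of U(7,23) = C(23,7) = 245157.

245157


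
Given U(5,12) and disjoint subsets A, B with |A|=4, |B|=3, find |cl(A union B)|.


|A union B| = 4 + 3 = 7 (disjoint).
In U(5,12), cl(S) = S if |S| < 5, else cl(S) = E.
Since 7 >= 5, cl(A union B) = E.
|cl(A union B)| = 12.

12


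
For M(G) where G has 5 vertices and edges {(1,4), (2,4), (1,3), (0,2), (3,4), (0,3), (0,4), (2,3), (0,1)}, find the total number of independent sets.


An independent set in a graphic matroid is an acyclic edge subset.
G has 5 vertices and 9 edges.
Enumerate all 2^9 = 512 subsets, checking for acyclicity.
Total independent sets = 198.

198


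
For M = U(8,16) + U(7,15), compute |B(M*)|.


(M1+M2)* = M1* + M2*.
M1* = U(8,16), bases: C(16,8) = 12870.
M2* = U(8,15), bases: C(15,8) = 6435.
|B(M*)| = 12870 * 6435 = 82818450.

82818450


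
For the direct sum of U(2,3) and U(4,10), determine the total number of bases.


Bases of a direct sum M1 + M2: |B| = |B(M1)| * |B(M2)|.
|B(U(2,3))| = C(3,2) = 3.
|B(U(4,10))| = C(10,4) = 210.
Total bases = 3 * 210 = 630.

630


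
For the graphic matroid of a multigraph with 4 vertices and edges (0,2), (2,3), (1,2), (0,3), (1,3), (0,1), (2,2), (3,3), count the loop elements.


In a graphic matroid, a loop is a self-loop edge (u,u) with rank 0.
Examining all 8 edges for self-loops...
Self-loops found: (2,2), (3,3)
Number of loops = 2.

2


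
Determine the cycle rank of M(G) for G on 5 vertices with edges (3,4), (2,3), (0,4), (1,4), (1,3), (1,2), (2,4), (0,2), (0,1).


Cycle rank (nullity) = |E| - r(M) = |E| - (|V| - c).
|E| = 9, |V| = 5, c = 1.
Nullity = 9 - (5 - 1) = 9 - 4 = 5.

5


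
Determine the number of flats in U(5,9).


Flats of U(5,9): every subset of size < 5 is a flat, plus E itself.
Count = C(9,0) + C(9,1) + C(9,2) + C(9,3) + C(9,4) + 1
     = 1 + 9 + 36 + 84 + 126 + 1
     = 257.

257


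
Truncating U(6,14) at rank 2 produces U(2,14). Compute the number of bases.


Truncating U(6,14) to rank 2 gives U(2,14).
Bases of U(2,14) are all 2-element subsets of 14 elements.
Number of bases = C(14,2) = (14 * 13) / (1 * 2) = 91.

91


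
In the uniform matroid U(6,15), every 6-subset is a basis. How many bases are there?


Bases of U(6,15) are all 6-element subsets of the 15-element ground set.
Number of bases = C(15,6).
C(15,6) = 5005.

5005


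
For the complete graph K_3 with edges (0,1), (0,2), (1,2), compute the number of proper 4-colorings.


P(K_3, k) = k(k-1)(k-2)...(k-2).
P(4) = (4) * (3) * (2) = 24.

24


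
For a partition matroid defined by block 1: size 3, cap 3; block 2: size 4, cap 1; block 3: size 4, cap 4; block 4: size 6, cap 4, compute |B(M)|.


A basis picks exactly ci elements from block i.
Number of bases = product of C(|Si|, ci).
= C(3,3) * C(4,1) * C(4,4) * C(6,4)
= 1 * 4 * 1 * 15
= 60.

60


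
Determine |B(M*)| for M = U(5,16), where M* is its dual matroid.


The dual of U(r,n) is U(n-r, n) = U(11,16).
Bases of U(11,16) are all (11)-element subsets.
|B(M*)| = C(16,11) = 16! / (11! * 5!) = 4368.

4368


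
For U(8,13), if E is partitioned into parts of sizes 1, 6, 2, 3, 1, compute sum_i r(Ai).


r(Ai) = min(|Ai|, 8) for each part.
Sum = min(1,8) + min(6,8) + min(2,8) + min(3,8) + min(1,8)
    = 1 + 6 + 2 + 3 + 1
    = 13.

13


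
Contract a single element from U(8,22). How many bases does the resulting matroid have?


Contracting e from U(8,22) gives U(7,21).
Bases of U(7,21) = (21 choose 7) = 116280.

116280


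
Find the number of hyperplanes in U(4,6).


Hyperplanes of U(4,6) are flats of rank 3.
In a uniform matroid, these are exactly the (3)-element subsets.
Count = C(6,3) = 6! / (3! * 3!) = 20.

20


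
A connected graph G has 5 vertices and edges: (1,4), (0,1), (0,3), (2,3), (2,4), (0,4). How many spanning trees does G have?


By Kirchhoff's matrix tree theorem, the number of spanning trees equals
the determinant of any cofactor of the Laplacian matrix L.
G has 5 vertices and 6 edges.
Computing the (4 x 4) cofactor determinant gives 11.

11


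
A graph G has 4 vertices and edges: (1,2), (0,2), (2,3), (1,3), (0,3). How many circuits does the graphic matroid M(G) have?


A circuit in a graphic matroid = edge set of a simple cycle.
G has 4 vertices and 5 edges.
Enumerating all minimal edge subsets forming cycles...
Total circuits found: 3.

3


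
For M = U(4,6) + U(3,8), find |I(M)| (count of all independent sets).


For a direct sum, |I(M1+M2)| = |I(M1)| * |I(M2)|.
|I(U(4,6))| = sum C(6,k) for k=0..4 = 57.
|I(U(3,8))| = sum C(8,k) for k=0..3 = 93.
Total = 57 * 93 = 5301.

5301


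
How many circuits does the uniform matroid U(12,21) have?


In U(12,21), circuits are the (13)-element subsets.
Any set of 13 elements is dependent, and removing any one element gives
an independent set of size 12, so it is a minimal dependent set.
Number of circuits = C(21,13) = 21! / (13! * 8!) = 203490.

203490


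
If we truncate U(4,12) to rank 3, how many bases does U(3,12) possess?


Truncating U(4,12) to rank 3 gives U(3,12).
Bases of U(3,12) are all 3-element subsets of 12 elements.
Number of bases = C(12,3) = 12! / (3! * 9!) = 220.

220


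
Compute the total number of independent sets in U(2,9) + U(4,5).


For a direct sum, |I(M1+M2)| = |I(M1)| * |I(M2)|.
|I(U(2,9))| = sum C(9,k) for k=0..2 = 46.
|I(U(4,5))| = sum C(5,k) for k=0..4 = 31.
Total = 46 * 31 = 1426.

1426


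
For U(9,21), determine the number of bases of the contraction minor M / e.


Contracting e from U(9,21) gives U(8,20).
Bases of U(8,20) = C(20,8) = 20! / (8! * 12!) = 125970.

125970


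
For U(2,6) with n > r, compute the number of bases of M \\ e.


Deleting e from U(2,6) gives U(2,5) since n > r.
Bases of U(2,5) = (5 choose 2) = 10.

10


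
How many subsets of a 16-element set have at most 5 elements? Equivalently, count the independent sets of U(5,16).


Independent sets of U(5,16) are all subsets of size <= 5.
Count = C(16,0) + C(16,1) + C(16,2) + C(16,3) + C(16,4) + C(16,5)
     = 1 + 16 + 120 + 560 + 1820 + 4368
     = 6885.

6885


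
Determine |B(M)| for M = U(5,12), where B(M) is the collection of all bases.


Bases of U(5,12) are all 5-element subsets of the 12-element ground set.
Number of bases = C(12,5).
C(12,5) = 12! / (5! * 7!) = 792.

792


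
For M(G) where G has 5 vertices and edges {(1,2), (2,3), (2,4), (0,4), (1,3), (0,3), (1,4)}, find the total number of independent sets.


An independent set in a graphic matroid is an acyclic edge subset.
G has 5 vertices and 7 edges.
Enumerate all 2^7 = 128 subsets, checking for acyclicity.
Total independent sets = 86.

86


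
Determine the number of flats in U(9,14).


Flats of U(9,14): every subset of size < 9 is a flat, plus E itself.
Count = C(14,0) + C(14,1) + C(14,2) + C(14,3) + C(14,4) + C(14,5) + C(14,6) + C(14,7) + C(14,8) + 1
     = 1 + 14 + 91 + 364 + 1001 + 2002 + 3003 + 3432 + 3003 + 1
     = 12912.

12912


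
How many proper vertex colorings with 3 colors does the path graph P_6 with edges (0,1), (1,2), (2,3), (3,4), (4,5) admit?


P(P_6, k) = k * (k-1)^(5).
P(3) = 3 * 2^5 = 3 * 32 = 96.

96


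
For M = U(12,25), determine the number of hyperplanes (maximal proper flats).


Hyperplanes of U(12,25) are flats of rank 11.
In a uniform matroid, these are exactly the (11)-element subsets.
Count = (25 choose 11) = 4457400.

4457400


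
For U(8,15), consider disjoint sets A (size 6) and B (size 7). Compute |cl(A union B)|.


|A union B| = 6 + 7 = 13 (disjoint).
In U(8,15), cl(S) = S if |S| < 8, else cl(S) = E.
Since 13 >= 8, cl(A union B) = E.
|cl(A union B)| = 15.

15


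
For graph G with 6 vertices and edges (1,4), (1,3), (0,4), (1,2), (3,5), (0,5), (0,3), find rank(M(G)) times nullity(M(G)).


r(M) = |V| - c = 6 - 1 = 5.
nullity = |E| - r(M) = 7 - 5 = 2.
Product = 5 * 2 = 10.

10


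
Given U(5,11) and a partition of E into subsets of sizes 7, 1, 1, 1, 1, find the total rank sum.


r(Ai) = min(|Ai|, 5) for each part.
Sum = min(7,5) + min(1,5) + min(1,5) + min(1,5) + min(1,5)
    = 5 + 1 + 1 + 1 + 1
    = 9.

9


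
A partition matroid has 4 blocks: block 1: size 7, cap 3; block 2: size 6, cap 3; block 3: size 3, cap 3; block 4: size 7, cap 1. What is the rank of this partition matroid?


Rank of a partition matroid = sum of min(|Si|, ci) for each block.
= min(7,3) + min(6,3) + min(3,3) + min(7,1)
= 3 + 3 + 3 + 1
= 10.

10


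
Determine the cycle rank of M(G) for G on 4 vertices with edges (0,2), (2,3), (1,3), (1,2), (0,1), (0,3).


Cycle rank (nullity) = |E| - r(M) = |E| - (|V| - c).
|E| = 6, |V| = 4, c = 1.
Nullity = 6 - (4 - 1) = 6 - 3 = 3.

3


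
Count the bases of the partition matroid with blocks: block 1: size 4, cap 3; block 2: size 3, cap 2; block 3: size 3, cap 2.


A basis picks exactly ci elements from block i.
Number of bases = product of C(|Si|, ci).
= C(4,3) * C(3,2) * C(3,2)
= 4 * 3 * 3
= 36.

36


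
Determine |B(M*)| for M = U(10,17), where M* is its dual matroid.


The dual of U(r,n) is U(n-r, n) = U(7,17).
Bases of U(7,17) are all (7)-element subsets.
|B(M*)| = (17 choose 7) = 19448.

19448


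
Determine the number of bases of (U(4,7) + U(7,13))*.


(M1+M2)* = M1* + M2*.
M1* = U(3,7), bases: C(7,3) = 35.
M2* = U(6,13), bases: C(13,6) = 1716.
|B(M*)| = 35 * 1716 = 60060.

60060


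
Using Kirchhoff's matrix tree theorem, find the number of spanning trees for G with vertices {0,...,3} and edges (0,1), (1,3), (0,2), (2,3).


By Kirchhoff's matrix tree theorem, the number of spanning trees equals
the determinant of any cofactor of the Laplacian matrix L.
G has 4 vertices and 4 edges.
Computing the (3 x 3) cofactor determinant gives 4.

4


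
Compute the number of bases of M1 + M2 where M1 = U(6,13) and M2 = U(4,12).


Bases of a direct sum M1 + M2: |B| = |B(M1)| * |B(M2)|.
|B(U(6,13))| = C(13,6) = 1716.
|B(U(4,12))| = C(12,4) = 495.
Total bases = 1716 * 495 = 849420.

849420


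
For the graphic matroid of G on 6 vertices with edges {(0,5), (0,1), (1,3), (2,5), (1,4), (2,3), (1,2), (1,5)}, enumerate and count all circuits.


A circuit in a graphic matroid = edge set of a simple cycle.
G has 6 vertices and 8 edges.
Enumerating all minimal edge subsets forming cycles...
Total circuits found: 6.

6


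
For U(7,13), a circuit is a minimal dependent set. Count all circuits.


In U(7,13), circuits are the (8)-element subsets.
Any set of 8 elements is dependent, and removing any one element gives
an independent set of size 7, so it is a minimal dependent set.
Number of circuits = C(13,8) = 13! / (8! * 5!) = 1287.

1287


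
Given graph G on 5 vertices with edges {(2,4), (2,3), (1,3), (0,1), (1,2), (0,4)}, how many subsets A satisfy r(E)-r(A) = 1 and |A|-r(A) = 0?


R(x,y) = sum over A in 2^E of x^(r(E)-r(A)) * y^(|A|-r(A)).
G has 5 vertices, 6 edges. r(E) = 4.
Enumerate all 2^6 = 64 subsets.
Count subsets with r(E)-r(A)=1 and |A|-r(A)=0: 19.

19


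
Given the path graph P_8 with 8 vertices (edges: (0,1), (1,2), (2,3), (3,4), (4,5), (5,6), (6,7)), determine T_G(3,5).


A path on 8 vertices is a tree with 7 edges.
T(x,y) = x^(7) for any tree.
T(3,5) = 3^7 = 2187.

2187


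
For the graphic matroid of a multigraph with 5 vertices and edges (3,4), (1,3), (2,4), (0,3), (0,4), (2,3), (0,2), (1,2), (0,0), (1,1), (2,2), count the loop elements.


In a graphic matroid, a loop is a self-loop edge (u,u) with rank 0.
Examining all 11 edges for self-loops...
Self-loops found: (0,0), (1,1), (2,2)
Number of loops = 3.

3


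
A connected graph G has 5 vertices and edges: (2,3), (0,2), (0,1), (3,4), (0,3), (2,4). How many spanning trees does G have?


By Kirchhoff's matrix tree theorem, the number of spanning trees equals
the determinant of any cofactor of the Laplacian matrix L.
G has 5 vertices and 6 edges.
Computing the (4 x 4) cofactor determinant gives 8.

8


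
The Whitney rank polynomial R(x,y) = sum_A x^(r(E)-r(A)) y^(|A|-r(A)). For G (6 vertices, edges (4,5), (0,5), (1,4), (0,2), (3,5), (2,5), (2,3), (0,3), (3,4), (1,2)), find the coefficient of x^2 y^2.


R(x,y) = sum over A in 2^E of x^(r(E)-r(A)) * y^(|A|-r(A)).
G has 6 vertices, 10 edges. r(E) = 5.
Enumerate all 2^10 = 1024 subsets.
Count subsets with r(E)-r(A)=2 and |A|-r(A)=2: 8.

8


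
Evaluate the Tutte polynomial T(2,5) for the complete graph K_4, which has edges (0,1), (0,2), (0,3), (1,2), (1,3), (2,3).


T(K_4; x,y) = x^3 + 3x^2 + 4xy + 2x + y^3 + 3y^2 + 2y.
Substituting x=2, y=5:
= 8 + 12 + 40 + 4 + 125 + 75 + 10
= 274.

274


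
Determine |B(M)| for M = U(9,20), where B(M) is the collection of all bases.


Bases of U(9,20) are all 9-element subsets of the 20-element ground set.
Number of bases = C(20,9).
C(20,9) = 167960.

167960


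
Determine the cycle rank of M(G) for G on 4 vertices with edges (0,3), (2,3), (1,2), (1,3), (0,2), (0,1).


Cycle rank (nullity) = |E| - r(M) = |E| - (|V| - c).
|E| = 6, |V| = 4, c = 1.
Nullity = 6 - (4 - 1) = 6 - 3 = 3.

3


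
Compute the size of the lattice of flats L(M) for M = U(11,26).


Flats of U(11,26): every subset of size < 11 is a flat, plus E itself.
Count = C(26,0) + C(26,1) + C(26,2) + C(26,3) + C(26,4) + C(26,5) + C(26,6) + C(26,7) + C(26,8) + C(26,9) + C(26,10) + 1
     = 1 + 26 + 325 + 2600 + 14950 + 65780 + 230230 + 657800 + 1562275 + 3124550 + 5311735 + 1
     = 10970273.

10970273


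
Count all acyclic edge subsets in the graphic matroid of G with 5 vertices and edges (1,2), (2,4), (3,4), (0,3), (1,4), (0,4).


An independent set in a graphic matroid is an acyclic edge subset.
G has 5 vertices and 6 edges.
Enumerate all 2^6 = 64 subsets, checking for acyclicity.
Total independent sets = 49.

49


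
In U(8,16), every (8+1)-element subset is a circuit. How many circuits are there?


In U(8,16), circuits are the (9)-element subsets.
Any set of 9 elements is dependent, and removing any one element gives
an independent set of size 8, so it is a minimal dependent set.
Number of circuits = C(16,9) = 16! / (9! * 7!) = 11440.

11440


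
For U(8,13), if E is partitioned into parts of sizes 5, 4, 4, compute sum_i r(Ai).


r(Ai) = min(|Ai|, 8) for each part.
Sum = min(5,8) + min(4,8) + min(4,8)
    = 5 + 4 + 4
    = 13.

13


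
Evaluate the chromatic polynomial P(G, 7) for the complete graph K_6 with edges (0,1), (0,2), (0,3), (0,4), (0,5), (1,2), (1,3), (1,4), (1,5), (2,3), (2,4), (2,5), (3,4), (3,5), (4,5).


P(K_6, k) = k(k-1)(k-2)...(k-5).
P(7) = (7) * (6) * (5) * (4) * (3) * (2) = 5040.

5040


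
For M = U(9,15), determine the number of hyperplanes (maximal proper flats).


Hyperplanes of U(9,15) are flats of rank 8.
In a uniform matroid, these are exactly the (8)-element subsets.
Count = C(15,8) = 6435.

6435


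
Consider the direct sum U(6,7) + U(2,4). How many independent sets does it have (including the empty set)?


For a direct sum, |I(M1+M2)| = |I(M1)| * |I(M2)|.
|I(U(6,7))| = sum C(7,k) for k=0..6 = 127.
|I(U(2,4))| = sum C(4,k) for k=0..2 = 11.
Total = 127 * 11 = 1397.

1397


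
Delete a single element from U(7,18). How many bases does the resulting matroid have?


Deleting e from U(7,18) gives U(7,17) since n > r.
Bases of U(7,17) = (17 choose 7) = 19448.

19448


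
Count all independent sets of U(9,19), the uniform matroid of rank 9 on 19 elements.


Independent sets of U(9,19) are all subsets of size <= 9.
Count = C(19,0) + C(19,1) + C(19,2) + C(19,3) + C(19,4) + C(19,5) + C(19,6) + C(19,7) + C(19,8) + C(19,9)
     = 1 + 19 + 171 + 969 + 3876 + 11628 + 27132 + 50388 + 75582 + 92378
     = 262144.

262144


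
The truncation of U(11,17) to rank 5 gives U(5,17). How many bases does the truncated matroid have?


Truncating U(11,17) to rank 5 gives U(5,17).
Bases of U(5,17) are all 5-element subsets of 17 elements.
Number of bases = C(17,5) = 17! / (5! * 12!) = 6188.

6188


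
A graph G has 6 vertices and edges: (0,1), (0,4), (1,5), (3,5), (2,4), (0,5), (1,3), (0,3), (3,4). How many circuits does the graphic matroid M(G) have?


A circuit in a graphic matroid = edge set of a simple cycle.
G has 6 vertices and 9 edges.
Enumerating all minimal edge subsets forming cycles...
Total circuits found: 12.

12


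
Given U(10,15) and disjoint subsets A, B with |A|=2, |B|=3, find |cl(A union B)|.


|A union B| = 2 + 3 = 5 (disjoint).
In U(10,15), cl(S) = S if |S| < 10, else cl(S) = E.
Since 5 < 10, cl(A union B) = A union B.
|cl(A union B)| = 5.

5


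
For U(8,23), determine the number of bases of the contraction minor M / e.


Contracting e from U(8,23) gives U(7,22).
Bases of U(7,22) = C(22,7) = 170544.

170544


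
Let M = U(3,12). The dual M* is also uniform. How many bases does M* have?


The dual of U(r,n) is U(n-r, n) = U(9,12).
Bases of U(9,12) are all (9)-element subsets.
|B(M*)| = C(12,9) = 220.

220


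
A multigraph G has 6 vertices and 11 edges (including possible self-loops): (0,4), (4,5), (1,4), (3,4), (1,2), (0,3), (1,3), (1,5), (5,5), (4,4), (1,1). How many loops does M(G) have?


In a graphic matroid, a loop is a self-loop edge (u,u) with rank 0.
Examining all 11 edges for self-loops...
Self-loops found: (5,5), (4,4), (1,1)
Number of loops = 3.

3


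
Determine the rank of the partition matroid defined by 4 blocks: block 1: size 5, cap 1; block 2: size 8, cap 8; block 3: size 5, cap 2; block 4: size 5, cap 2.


Rank of a partition matroid = sum of min(|Si|, ci) for each block.
= min(5,1) + min(8,8) + min(5,2) + min(5,2)
= 1 + 8 + 2 + 2
= 13.

13


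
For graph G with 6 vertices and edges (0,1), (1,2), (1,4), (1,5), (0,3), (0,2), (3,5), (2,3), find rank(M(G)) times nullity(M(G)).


r(M) = |V| - c = 6 - 1 = 5.
nullity = |E| - r(M) = 8 - 5 = 3.
Product = 5 * 3 = 15.

15


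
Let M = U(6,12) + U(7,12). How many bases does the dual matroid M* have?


(M1+M2)* = M1* + M2*.
M1* = U(6,12), bases: C(12,6) = 924.
M2* = U(5,12), bases: C(12,5) = 792.
|B(M*)| = 924 * 792 = 731808.

731808


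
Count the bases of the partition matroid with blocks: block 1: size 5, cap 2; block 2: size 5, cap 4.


A basis picks exactly ci elements from block i.
Number of bases = product of C(|Si|, ci).
= C(5,2) * C(5,4)
= 10 * 5
= 50.

50


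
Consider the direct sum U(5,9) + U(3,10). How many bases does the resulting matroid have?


Bases of a direct sum M1 + M2: |B| = |B(M1)| * |B(M2)|.
|B(U(5,9))| = C(9,5) = 126.
|B(U(3,10))| = C(10,3) = 120.
Total bases = 126 * 120 = 15120.

15120


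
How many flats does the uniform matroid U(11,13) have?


Flats of U(11,13): every subset of size < 11 is a flat, plus E itself.
Count = (13 choose 0) + (13 choose 1) + (13 choose 2) + (13 choose 3) + (13 choose 4) + (13 choose 5) + (13 choose 6) + (13 choose 7) + (13 choose 8) + (13 choose 9) + (13 choose 10) + 1
     = 1 + 13 + 78 + 286 + 715 + 1287 + 1716 + 1716 + 1287 + 715 + 286 + 1
     = 8101.

8101


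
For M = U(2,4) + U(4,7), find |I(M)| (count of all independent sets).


For a direct sum, |I(M1+M2)| = |I(M1)| * |I(M2)|.
|I(U(2,4))| = sum C(4,k) for k=0..2 = 11.
|I(U(4,7))| = sum C(7,k) for k=0..4 = 99.
Total = 11 * 99 = 1089.

1089


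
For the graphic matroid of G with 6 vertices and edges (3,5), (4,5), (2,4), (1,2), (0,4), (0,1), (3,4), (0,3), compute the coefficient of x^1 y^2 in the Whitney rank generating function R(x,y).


R(x,y) = sum over A in 2^E of x^(r(E)-r(A)) * y^(|A|-r(A)).
G has 6 vertices, 8 edges. r(E) = 5.
Enumerate all 2^8 = 256 subsets.
Count subsets with r(E)-r(A)=1 and |A|-r(A)=2: 4.

4


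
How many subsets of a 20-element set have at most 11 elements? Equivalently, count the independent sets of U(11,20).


Independent sets of U(11,20) are all subsets of size <= 11.
Count = C(20,0) + C(20,1) + C(20,2) + C(20,3) + C(20,4) + C(20,5) + C(20,6) + C(20,7) + C(20,8) + C(20,9) + C(20,10) + C(20,11)
     = 1 + 20 + 190 + 1140 + 4845 + 15504 + 38760 + 77520 + 125970 + 167960 + 184756 + 167960
     = 784626.

784626


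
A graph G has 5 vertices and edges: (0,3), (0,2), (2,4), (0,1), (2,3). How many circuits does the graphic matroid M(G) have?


A circuit in a graphic matroid = edge set of a simple cycle.
G has 5 vertices and 5 edges.
Enumerating all minimal edge subsets forming cycles...
Total circuits found: 1.

1


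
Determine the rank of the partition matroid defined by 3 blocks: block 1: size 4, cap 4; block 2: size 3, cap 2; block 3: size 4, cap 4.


Rank of a partition matroid = sum of min(|Si|, ci) for each block.
= min(4,4) + min(3,2) + min(4,4)
= 4 + 2 + 4
= 10.

10


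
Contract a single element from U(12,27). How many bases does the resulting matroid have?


Contracting e from U(12,27) gives U(11,26).
Bases of U(11,26) = (26 choose 11) = 7726160.

7726160


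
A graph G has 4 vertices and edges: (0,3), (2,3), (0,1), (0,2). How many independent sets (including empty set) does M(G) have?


An independent set in a graphic matroid is an acyclic edge subset.
G has 4 vertices and 4 edges.
Enumerate all 2^4 = 16 subsets, checking for acyclicity.
Total independent sets = 14.

14


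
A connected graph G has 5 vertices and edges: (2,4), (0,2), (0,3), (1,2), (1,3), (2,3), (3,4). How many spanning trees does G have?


By Kirchhoff's matrix tree theorem, the number of spanning trees equals
the determinant of any cofactor of the Laplacian matrix L.
G has 5 vertices and 7 edges.
Computing the (4 x 4) cofactor determinant gives 20.

20


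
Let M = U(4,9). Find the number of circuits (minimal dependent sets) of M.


In U(4,9), circuits are the (5)-element subsets.
Any set of 5 elements is dependent, and removing any one element gives
an independent set of size 4, so it is a minimal dependent set.
Number of circuits = C(9,5) = 126.

126


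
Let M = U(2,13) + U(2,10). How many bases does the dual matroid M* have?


(M1+M2)* = M1* + M2*.
M1* = U(11,13), bases: C(13,11) = 78.
M2* = U(8,10), bases: C(10,8) = 45.
|B(M*)| = 78 * 45 = 3510.

3510


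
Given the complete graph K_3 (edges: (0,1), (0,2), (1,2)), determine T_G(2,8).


T(K_3; x,y) = x^2 + x + y.
T(2,8) = 4 + 2 + 8 = 14.

14


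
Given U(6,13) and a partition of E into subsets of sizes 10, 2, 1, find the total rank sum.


r(Ai) = min(|Ai|, 6) for each part.
Sum = min(10,6) + min(2,6) + min(1,6)
    = 6 + 2 + 1
    = 9.

9


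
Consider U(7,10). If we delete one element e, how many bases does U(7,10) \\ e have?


Deleting e from U(7,10) gives U(7,9) since n > r.
Bases of U(7,9) = C(9,7) = 9! / (7! * 2!) = 36.

36


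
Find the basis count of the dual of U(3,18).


The dual of U(r,n) is U(n-r, n) = U(15,18).
Bases of U(15,18) are all (15)-element subsets.
|B(M*)| = C(18,15) = 816.

816


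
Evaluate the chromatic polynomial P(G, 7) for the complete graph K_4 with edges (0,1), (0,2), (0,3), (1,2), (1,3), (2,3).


P(K_4, k) = k(k-1)(k-2)...(k-3).
P(7) = (7) * (6) * (5) * (4) = 840.

840


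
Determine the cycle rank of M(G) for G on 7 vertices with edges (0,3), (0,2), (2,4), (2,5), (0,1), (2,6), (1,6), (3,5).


Cycle rank (nullity) = |E| - r(M) = |E| - (|V| - c).
|E| = 8, |V| = 7, c = 1.
Nullity = 8 - (7 - 1) = 8 - 6 = 2.

2


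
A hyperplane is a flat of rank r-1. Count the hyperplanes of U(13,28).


Hyperplanes of U(13,28) are flats of rank 12.
In a uniform matroid, these are exactly the (12)-element subsets.
Count = (28 choose 12) = 30421755.

30421755


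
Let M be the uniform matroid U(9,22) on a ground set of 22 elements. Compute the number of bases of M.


Bases of U(9,22) are all 9-element subsets of the 22-element ground set.
Number of bases = C(22,9).
C(22,9) = 22! / (9! * 13!) = 497420.

497420


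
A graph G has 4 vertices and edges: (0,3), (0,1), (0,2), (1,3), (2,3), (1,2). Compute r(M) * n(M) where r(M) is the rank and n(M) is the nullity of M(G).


r(M) = |V| - c = 4 - 1 = 3.
nullity = |E| - r(M) = 6 - 3 = 3.
Product = 3 * 3 = 9.

9


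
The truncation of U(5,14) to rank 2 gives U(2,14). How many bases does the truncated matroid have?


Truncating U(5,14) to rank 2 gives U(2,14).
Bases of U(2,14) are all 2-element subsets of 14 elements.
Number of bases = C(14,2) = (14 * 13) / (1 * 2) = 91.

91


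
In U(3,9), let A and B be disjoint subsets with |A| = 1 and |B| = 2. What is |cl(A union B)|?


|A union B| = 1 + 2 = 3 (disjoint).
In U(3,9), cl(S) = S if |S| < 3, else cl(S) = E.
Since 3 >= 3, cl(A union B) = E.
|cl(A union B)| = 9.

9


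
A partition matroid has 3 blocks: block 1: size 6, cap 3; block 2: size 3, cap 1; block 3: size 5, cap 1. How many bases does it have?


A basis picks exactly ci elements from block i.
Number of bases = product of C(|Si|, ci).
= C(6,3) * C(3,1) * C(5,1)
= 20 * 3 * 5
= 300.

300


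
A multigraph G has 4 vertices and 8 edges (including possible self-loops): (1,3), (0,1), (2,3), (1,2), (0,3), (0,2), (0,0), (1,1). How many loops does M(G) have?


In a graphic matroid, a loop is a self-loop edge (u,u) with rank 0.
Examining all 8 edges for self-loops...
Self-loops found: (0,0), (1,1)
Number of loops = 2.

2


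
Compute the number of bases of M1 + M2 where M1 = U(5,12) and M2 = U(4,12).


Bases of a direct sum M1 + M2: |B| = |B(M1)| * |B(M2)|.
|B(U(5,12))| = C(12,5) = 792.
|B(U(4,12))| = C(12,4) = 495.
Total bases = 792 * 495 = 392040.

392040


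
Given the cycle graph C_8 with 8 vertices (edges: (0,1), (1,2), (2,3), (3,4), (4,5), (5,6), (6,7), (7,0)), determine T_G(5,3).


T(C_8; x,y) = x + x^2 + ... + x^(7) + y.
T(5,3) = 5^1 + 5^2 + 5^3 + 5^4 + 5^5 + 5^6 + 5^7 + 3
= 5 + 25 + 125 + 625 + 3125 + 15625 + 78125 + 3
= 97658.

97658


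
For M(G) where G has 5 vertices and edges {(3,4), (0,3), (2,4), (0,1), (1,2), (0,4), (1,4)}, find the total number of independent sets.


An independent set in a graphic matroid is an acyclic edge subset.
G has 5 vertices and 7 edges.
Enumerate all 2^7 = 128 subsets, checking for acyclicity.
Total independent sets = 82.

82


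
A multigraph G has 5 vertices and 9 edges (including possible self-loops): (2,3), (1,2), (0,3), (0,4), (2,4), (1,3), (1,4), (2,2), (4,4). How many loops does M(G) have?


In a graphic matroid, a loop is a self-loop edge (u,u) with rank 0.
Examining all 9 edges for self-loops...
Self-loops found: (2,2), (4,4)
Number of loops = 2.

2


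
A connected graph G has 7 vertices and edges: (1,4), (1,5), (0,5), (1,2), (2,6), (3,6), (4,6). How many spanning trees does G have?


By Kirchhoff's matrix tree theorem, the number of spanning trees equals
the determinant of any cofactor of the Laplacian matrix L.
G has 7 vertices and 7 edges.
Computing the (6 x 6) cofactor determinant gives 4.

4


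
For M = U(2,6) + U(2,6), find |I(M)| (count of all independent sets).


For a direct sum, |I(M1+M2)| = |I(M1)| * |I(M2)|.
|I(U(2,6))| = sum C(6,k) for k=0..2 = 22.
|I(U(2,6))| = sum C(6,k) for k=0..2 = 22.
Total = 22 * 22 = 484.

484


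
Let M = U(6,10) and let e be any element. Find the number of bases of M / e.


Contracting e from U(6,10) gives U(5,9).
Bases of U(5,9) = C(9,5) = 9! / (5! * 4!) = 126.

126


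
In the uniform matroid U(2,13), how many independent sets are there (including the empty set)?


Independent sets of U(2,13) are all subsets of size <= 2.
Count = (13 choose 0) + (13 choose 1) + (13 choose 2)
     = 1 + 13 + 78
     = 92.

92


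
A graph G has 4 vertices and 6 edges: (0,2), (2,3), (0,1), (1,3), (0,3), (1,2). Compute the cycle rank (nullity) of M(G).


Cycle rank (nullity) = |E| - r(M) = |E| - (|V| - c).
|E| = 6, |V| = 4, c = 1.
Nullity = 6 - (4 - 1) = 6 - 3 = 3.

3


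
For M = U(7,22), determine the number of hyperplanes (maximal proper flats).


Hyperplanes of U(7,22) are flats of rank 6.
In a uniform matroid, these are exactly the (6)-element subsets.
Count = C(22,6) = 74613.

74613


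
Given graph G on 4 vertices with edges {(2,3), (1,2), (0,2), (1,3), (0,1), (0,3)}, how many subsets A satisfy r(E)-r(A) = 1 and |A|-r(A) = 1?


R(x,y) = sum over A in 2^E of x^(r(E)-r(A)) * y^(|A|-r(A)).
G has 4 vertices, 6 edges. r(E) = 3.
Enumerate all 2^6 = 64 subsets.
Count subsets with r(E)-r(A)=1 and |A|-r(A)=1: 4.

4


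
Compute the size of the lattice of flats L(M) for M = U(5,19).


Flats of U(5,19): every subset of size < 5 is a flat, plus E itself.
Count = (19 choose 0) + (19 choose 1) + (19 choose 2) + (19 choose 3) + (19 choose 4) + 1
     = 1 + 19 + 171 + 969 + 3876 + 1
     = 5037.

5037


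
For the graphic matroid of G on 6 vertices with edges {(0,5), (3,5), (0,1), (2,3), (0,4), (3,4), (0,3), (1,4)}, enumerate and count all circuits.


A circuit in a graphic matroid = edge set of a simple cycle.
G has 6 vertices and 8 edges.
Enumerating all minimal edge subsets forming cycles...
Total circuits found: 6.

6


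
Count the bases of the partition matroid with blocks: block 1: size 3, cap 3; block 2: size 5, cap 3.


A basis picks exactly ci elements from block i.
Number of bases = product of C(|Si|, ci).
= C(3,3) * C(5,3)
= 1 * 10
= 10.

10


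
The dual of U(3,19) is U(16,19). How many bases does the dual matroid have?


The dual of U(r,n) is U(n-r, n) = U(16,19).
Bases of U(16,19) are all (16)-element subsets.
|B(M*)| = C(19,16) = 969.

969


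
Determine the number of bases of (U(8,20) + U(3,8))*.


(M1+M2)* = M1* + M2*.
M1* = U(12,20), bases: C(20,12) = 125970.
M2* = U(5,8), bases: C(8,5) = 56.
|B(M*)| = 125970 * 56 = 7054320.

7054320


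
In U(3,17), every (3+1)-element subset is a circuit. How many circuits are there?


In U(3,17), circuits are the (4)-element subsets.
Any set of 4 elements is dependent, and removing any one element gives
an independent set of size 3, so it is a minimal dependent set.
Number of circuits = C(17,4) = (17 * 16 * 15 * 14) / (1 * 2 * 3 * 4) = 2380.

2380


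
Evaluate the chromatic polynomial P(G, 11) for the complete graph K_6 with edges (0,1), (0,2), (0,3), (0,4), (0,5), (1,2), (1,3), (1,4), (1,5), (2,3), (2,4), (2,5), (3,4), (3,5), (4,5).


P(K_6, k) = k(k-1)(k-2)...(k-5).
P(11) = (11) * (10) * (9) * (8) * (7) * (6) = 332640.

332640


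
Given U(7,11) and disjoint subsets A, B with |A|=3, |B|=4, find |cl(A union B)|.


|A union B| = 3 + 4 = 7 (disjoint).
In U(7,11), cl(S) = S if |S| < 7, else cl(S) = E.
Since 7 >= 7, cl(A union B) = E.
|cl(A union B)| = 11.

11


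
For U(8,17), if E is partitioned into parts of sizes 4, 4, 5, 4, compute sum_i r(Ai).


r(Ai) = min(|Ai|, 8) for each part.
Sum = min(4,8) + min(4,8) + min(5,8) + min(4,8)
    = 4 + 4 + 5 + 4
    = 17.

17


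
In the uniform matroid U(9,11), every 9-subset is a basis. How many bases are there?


Bases of U(9,11) are all 9-element subsets of the 11-element ground set.
Number of bases = C(11,9).
C(11,9) = 55.

55


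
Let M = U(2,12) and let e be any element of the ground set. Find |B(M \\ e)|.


Deleting e from U(2,12) gives U(2,11) since n > r.
Bases of U(2,11) = C(11,2) = 11! / (2! * 9!) = 55.

55


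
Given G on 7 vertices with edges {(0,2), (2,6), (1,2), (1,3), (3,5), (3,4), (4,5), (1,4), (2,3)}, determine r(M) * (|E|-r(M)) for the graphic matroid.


r(M) = |V| - c = 7 - 1 = 6.
nullity = |E| - r(M) = 9 - 6 = 3.
Product = 6 * 3 = 18.

18


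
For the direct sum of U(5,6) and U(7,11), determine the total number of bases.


Bases of a direct sum M1 + M2: |B| = |B(M1)| * |B(M2)|.
|B(U(5,6))| = C(6,5) = 6.
|B(U(7,11))| = C(11,7) = 330.
Total bases = 6 * 330 = 1980.

1980


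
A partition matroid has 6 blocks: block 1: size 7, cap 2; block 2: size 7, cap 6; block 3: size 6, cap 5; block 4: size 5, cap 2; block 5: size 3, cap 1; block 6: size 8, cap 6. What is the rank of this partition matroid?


Rank of a partition matroid = sum of min(|Si|, ci) for each block.
= min(7,2) + min(7,6) + min(6,5) + min(5,2) + min(3,1) + min(8,6)
= 2 + 6 + 5 + 2 + 1 + 6
= 22.

22
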